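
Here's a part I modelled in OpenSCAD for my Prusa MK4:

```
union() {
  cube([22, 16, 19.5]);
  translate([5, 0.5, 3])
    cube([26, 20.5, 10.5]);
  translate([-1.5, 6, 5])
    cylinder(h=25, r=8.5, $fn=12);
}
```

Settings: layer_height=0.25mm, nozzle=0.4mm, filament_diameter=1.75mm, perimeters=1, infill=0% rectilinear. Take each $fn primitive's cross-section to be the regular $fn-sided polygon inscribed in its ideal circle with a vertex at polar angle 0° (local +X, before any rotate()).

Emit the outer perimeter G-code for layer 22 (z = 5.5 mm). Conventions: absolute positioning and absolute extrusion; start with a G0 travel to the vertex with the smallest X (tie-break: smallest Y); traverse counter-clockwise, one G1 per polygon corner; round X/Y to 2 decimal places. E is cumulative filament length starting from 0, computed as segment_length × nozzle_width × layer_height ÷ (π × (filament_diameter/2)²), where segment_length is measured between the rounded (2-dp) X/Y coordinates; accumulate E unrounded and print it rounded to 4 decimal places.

At z = 5.5 mm: the cube is present — its section is the full 22×16 rectangle; the 26×20.5 cube at (5, 0.5) contributes its full rectangle; the r=8.5 cylinder at (-1.5, 6) contributes a regular 12-gon of circumradius 8.5; Merging all regions: the regions partially overlap (shared area 341.29 mm²), so overlapping operands fuse into one piece — 1 connected region. The outline is a single polygon with 17 vertices. Extrusion per mm of travel: 0.4 × 0.25 / (π × 0.875²) = 0.041575. Accumulating E over each segment gives final E = 4.9917.

G0 X-10.00 Y6.00 Z5.50
G1 X-8.86 Y1.75 E0.1829
G1 X-5.75 Y-1.36 E0.3658
G1 X-1.50 Y-2.50 E0.5487
G1 X2.75 Y-1.36 E0.7317
G1 X4.11 Y0.00 E0.8116
G1 X22.00 Y0.00 E1.5554
G1 X22.00 Y0.50 E1.5762
G1 X31.00 Y0.50 E1.9504
G1 X31.00 Y21.00 E2.8027
G1 X5.00 Y21.00 E3.8836
G1 X5.00 Y16.00 E4.0915
G1 X0.00 Y16.00 E4.2994
G1 X0.00 Y14.10 E4.3784
G1 X-1.50 Y14.50 E4.4429
G1 X-5.75 Y13.36 E4.6259
G1 X-8.86 Y10.25 E4.8087
G1 X-10.00 Y6.00 E4.9917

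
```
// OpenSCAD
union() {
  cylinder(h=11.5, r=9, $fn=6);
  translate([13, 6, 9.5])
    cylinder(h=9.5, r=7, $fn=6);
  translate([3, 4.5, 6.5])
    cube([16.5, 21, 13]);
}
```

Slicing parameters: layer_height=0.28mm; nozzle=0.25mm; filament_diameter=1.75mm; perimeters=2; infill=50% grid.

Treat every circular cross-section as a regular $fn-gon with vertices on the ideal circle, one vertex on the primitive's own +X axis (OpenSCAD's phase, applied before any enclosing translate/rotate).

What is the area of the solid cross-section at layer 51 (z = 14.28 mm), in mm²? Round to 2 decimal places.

At z = 14.28 mm: the cylinder does not reach this height (z outside [0, 11.5]); the cylinder at (13, 6): section is a regular 6-gon, circumradius r=7 (area = (6/2)·7.000²·sin(360°/6) = 127.31 mm²); the 16.5×21 cube at (3, 4.5) contributes its full rectangle (area 346.50 mm²); Combining (union): the regions partially overlap — summed areas 473.81 mm² minus the doubly-counted overlap 82.92 mm² gives 390.88 mm² — area = 390.88 mm². Overall, the cross-section is a single solid region. Net area = 390.88 mm².

390.88 mm²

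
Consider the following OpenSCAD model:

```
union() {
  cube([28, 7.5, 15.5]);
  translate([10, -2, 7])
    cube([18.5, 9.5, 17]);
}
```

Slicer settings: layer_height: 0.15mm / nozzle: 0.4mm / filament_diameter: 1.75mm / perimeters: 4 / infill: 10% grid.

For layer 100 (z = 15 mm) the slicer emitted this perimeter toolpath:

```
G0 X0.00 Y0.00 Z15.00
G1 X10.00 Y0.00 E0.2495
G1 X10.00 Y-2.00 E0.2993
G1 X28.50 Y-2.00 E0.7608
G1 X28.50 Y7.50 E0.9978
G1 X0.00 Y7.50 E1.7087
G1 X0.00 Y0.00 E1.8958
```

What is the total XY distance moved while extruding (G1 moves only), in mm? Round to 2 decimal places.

76.00 mm

Sum the Euclidean lengths of each G1 segment: total = 76.00 mm.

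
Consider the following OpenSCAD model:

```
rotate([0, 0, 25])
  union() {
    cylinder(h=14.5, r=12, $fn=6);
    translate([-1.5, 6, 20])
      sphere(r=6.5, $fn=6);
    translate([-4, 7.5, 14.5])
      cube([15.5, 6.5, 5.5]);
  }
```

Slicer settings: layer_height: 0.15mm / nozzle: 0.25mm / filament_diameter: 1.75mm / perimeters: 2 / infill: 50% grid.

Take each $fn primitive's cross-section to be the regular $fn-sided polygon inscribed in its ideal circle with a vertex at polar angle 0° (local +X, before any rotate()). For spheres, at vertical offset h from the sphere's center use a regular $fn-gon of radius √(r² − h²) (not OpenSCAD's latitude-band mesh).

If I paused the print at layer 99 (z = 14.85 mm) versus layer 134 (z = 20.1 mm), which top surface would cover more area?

Layer 99 (z = 14.85): the cylinder is absent (z outside [0, 14.5]); the r=6.5 sphere at (-1.5, 6) contributes a regular 6-gon of circumradius √(6.5²−5.15²) = 3.966 (area = (6/2)·3.966²·sin(360°/6) = 40.86 mm²); the cube at (-4, 7.5) is present — its section is the full 15.5×6.5 rectangle (area 100.75 mm²); Taking the union: the regions partially overlap — summed areas 141.61 mm² minus the doubly-counted overlap 9.52 mm² gives 132.09 mm² — area = 132.09 mm²; (whole slice rotated 25° about Z — lengths, areas and connectivity unchanged). So its area = 132.09 mm². Layer 134 (z = 20.1): the cylinder is absent (z outside [0, 14.5]); the sphere at (-1.5, 6): section is a regular 6-gon, circumradius = √(r²−h²) = √(6.5²−0.1²) = 6.499 (area = (6/2)·6.499²·sin(360°/6) = 109.74 mm²); the cube at (-4, 7.5) does not reach this height (z outside [14.5, 20]); Taking the union: only the r=6.5 sphere at (-1.5, 6) is present, so the union is just that shape — area = 109.74 mm²; (rotated 25° about Z; rotation is an isometry so areas/perimeters/island counts are preserved). So its area = 109.74 mm². Layer 99 is larger (132.09 vs 109.74 mm²).

layer 99 (z = 14.85 mm)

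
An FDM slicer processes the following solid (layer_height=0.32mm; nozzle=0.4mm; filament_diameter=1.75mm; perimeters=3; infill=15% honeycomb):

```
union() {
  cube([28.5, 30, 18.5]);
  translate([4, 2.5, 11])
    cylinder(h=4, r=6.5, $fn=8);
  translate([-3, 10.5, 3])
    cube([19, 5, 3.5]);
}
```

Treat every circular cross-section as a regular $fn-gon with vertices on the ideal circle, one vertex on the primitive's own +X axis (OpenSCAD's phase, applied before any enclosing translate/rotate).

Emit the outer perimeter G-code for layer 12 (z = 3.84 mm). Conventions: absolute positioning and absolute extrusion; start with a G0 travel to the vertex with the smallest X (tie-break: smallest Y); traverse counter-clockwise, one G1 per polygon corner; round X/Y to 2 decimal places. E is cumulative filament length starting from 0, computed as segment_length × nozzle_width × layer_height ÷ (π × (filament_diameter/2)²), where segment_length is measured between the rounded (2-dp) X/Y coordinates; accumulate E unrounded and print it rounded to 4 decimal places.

G0 X-3.00 Y10.50 Z3.84
G1 X0.00 Y10.50 E0.1596
G1 X0.00 Y0.00 E0.7184
G1 X28.50 Y0.00 E2.2351
G1 X28.50 Y30.00 E3.8316
G1 X0.00 Y30.00 E5.3482
G1 X0.00 Y15.50 E6.1199
G1 X-3.00 Y15.50 E6.2795
G1 X-3.00 Y10.50 E6.5456

At z = 3.84 mm: the cube (footprint 28.5×30) is included at this height; the cylinder at (4, 2.5) does not reach this height (z outside [11, 15]); the cube at (-3, 10.5) (footprint 19×5) is included at this height; Taking the union: the regions partially overlap (shared area 80.00 mm²), so overlapping operands fuse into one piece — 1 connected region. The outline is a single polygon with 8 vertices. Extrusion per mm of travel: 0.4 × 0.32 / (π × 0.875²) = 0.053216. Accumulating E over each segment gives final E = 6.5456.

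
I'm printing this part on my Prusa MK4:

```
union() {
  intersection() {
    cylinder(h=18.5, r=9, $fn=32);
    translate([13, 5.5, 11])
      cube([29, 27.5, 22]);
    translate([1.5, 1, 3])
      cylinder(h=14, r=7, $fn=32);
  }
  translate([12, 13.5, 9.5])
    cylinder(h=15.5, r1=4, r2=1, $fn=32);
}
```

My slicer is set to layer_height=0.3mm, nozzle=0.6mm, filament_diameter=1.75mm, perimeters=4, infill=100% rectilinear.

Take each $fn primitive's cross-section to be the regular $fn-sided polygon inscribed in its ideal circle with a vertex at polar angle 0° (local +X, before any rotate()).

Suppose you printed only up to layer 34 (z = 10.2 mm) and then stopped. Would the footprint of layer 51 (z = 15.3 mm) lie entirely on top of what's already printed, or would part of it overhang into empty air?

Compare the two slices. At z = 10.2: the cylinder: section is a regular 32-gon, circumradius r=9 (area = (32/2)·9.000²·sin(360°/32) = 252.84 mm²); the cube at (13, 5.5) does not reach this height (z outside [11, 33]); the r=7 cylinder at (1.5, 1) contributes a regular 32-gon of circumradius 7 (area = (32/2)·7.000²·sin(360°/32) = 152.95 mm²); After intersecting: at least one operand is absent at this height, so nothing remains; the cone at (12, 13.5) contributes a regular 32-gon of circumradius 3.865 (interpolated between r1=4 and r2=1 at t=0.045) (area = (32/2)·3.865²·sin(360°/32) = 46.62 mm²); Combining (union): only the cone at (12, 13.5) is present, so the union is just that shape — area = 46.62 mm². At z = 15.3: the r=9 cylinder contributes a regular 32-gon of circumradius 9 (area = (32/2)·9.000²·sin(360°/32) = 252.84 mm²); the cube at (13, 5.5) is present — its section is the full 29×27.5 rectangle (area 797.50 mm²); the cylinder at (1.5, 1): section is a regular 32-gon, circumradius r=7 (area = (32/2)·7.000²·sin(360°/32) = 152.95 mm²); Taking the intersection: the 29×27.5 cube at (13, 5.5) does not overlap the r=9 cylinder (empty); the r=7 cylinder at (1.5, 1) does not overlap the running intersection (empty) — nothing remains; the cone at (12, 13.5) contributes a regular 32-gon of circumradius 2.877 (interpolated between r1=4 and r2=1 at t=0.374) (area = (32/2)·2.877²·sin(360°/32) = 25.84 mm²); Taking the union: only the cone at (12, 13.5) is present, so the union is just that shape — area = 25.84 mm². Checking containment: the cross-section at z = 15.3 is a subset of the cross-section at z = 10.2.

entirely on top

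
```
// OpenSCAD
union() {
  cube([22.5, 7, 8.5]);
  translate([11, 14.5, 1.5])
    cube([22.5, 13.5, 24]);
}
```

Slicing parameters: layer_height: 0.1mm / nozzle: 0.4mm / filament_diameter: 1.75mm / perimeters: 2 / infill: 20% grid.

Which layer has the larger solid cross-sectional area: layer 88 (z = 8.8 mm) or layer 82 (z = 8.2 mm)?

Layer 88 (z = 8.8): the cube is absent (z outside [0, 8.5]); the cube at (11, 14.5) is present — its section is the full 22.5×13.5 rectangle (area 303.75 mm²); Taking the union: only the 22.5×13.5 cube at (11, 14.5) is present, so the union is just that shape — area = 303.75 mm². So its area = 303.75 mm². Layer 82 (z = 8.2): the cube (footprint 22.5×7) is included at this height (area 157.50 mm²); the cube at (11, 14.5) (footprint 22.5×13.5) is included at this height (area 303.75 mm²); Combining (union): the 2 present regions are separate (no shared area or edge), so areas and boundary lengths simply add and each stays a separate island — area = 461.25 mm². So its area = 461.25 mm². Layer 82 is larger (461.25 vs 303.75 mm²).

layer 82 (z = 8.2 mm)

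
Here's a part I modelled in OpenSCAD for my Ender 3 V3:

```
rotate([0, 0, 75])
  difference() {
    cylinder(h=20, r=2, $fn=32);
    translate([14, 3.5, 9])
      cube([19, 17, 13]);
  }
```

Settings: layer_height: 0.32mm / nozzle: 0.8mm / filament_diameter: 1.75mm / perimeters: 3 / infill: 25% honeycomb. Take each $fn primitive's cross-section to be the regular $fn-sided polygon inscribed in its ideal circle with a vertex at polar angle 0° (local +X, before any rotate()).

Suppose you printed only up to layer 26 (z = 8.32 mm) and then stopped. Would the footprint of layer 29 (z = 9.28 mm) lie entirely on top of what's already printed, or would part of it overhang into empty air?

entirely on top

Compare the two slices. At z = 8.32: the r=2 cylinder gives a regular 32-gon of circumradius 2 (constant along its height) (area = (32/2)·2.000²·sin(360°/32) = 12.49 mm²); the cube at (14, 3.5) is not intersected at this z (z outside [9, 22]); After the difference (first − rest): none of the subtracted shapes is present at this height, so the r=2 cylinder is unchanged — area = 12.49 mm²; (whole slice rotated 75° about Z — lengths, areas and connectivity unchanged). At z = 9.28: the r=2 cylinder gives a regular 32-gon of circumradius 2 (constant along its height) (area = (32/2)·2.000²·sin(360°/32) = 12.49 mm²); the cube at (14, 3.5) is present — its section is the full 19×17 rectangle (area 323.00 mm²); Subtracting the remaining from the first: starting from the r=2 cylinder (12.49 mm²), the 19×17 cube at (14, 3.5) misses the remaining region (no effect) — area = 12.49 mm²; (rotated 75° about Z; rotation is an isometry so areas/perimeters/island counts are preserved). Checking containment: the cross-section at z = 9.28 is a subset of the cross-section at z = 8.32.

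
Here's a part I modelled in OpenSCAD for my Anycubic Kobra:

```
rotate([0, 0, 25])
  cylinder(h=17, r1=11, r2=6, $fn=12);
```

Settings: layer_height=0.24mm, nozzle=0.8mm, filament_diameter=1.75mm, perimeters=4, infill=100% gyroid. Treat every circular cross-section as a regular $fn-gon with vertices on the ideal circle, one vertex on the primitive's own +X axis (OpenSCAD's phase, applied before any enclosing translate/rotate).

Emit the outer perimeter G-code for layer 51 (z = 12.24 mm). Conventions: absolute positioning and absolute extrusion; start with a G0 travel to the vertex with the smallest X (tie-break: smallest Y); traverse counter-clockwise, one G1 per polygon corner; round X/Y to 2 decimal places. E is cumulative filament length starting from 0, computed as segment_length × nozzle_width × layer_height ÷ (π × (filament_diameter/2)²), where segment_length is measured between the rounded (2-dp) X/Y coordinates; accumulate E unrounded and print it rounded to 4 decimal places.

At z = 12.24 mm: the cone contributes a regular 12-gon of circumradius 7.400 (interpolated between r1=11 and r2=6 at t=0.720); (whole slice rotated 25° about Z — lengths, areas and connectivity unchanged). The outline is a single polygon with 12 vertices. Extrusion per mm of travel: 0.8 × 0.24 / (π × 0.875²) = 0.079824. Accumulating E over each segment gives final E = 3.6689.

G0 X-7.37 Y0.64 Z12.24
G1 X-6.71 Y-3.13 E0.3055
G1 X-4.24 Y-6.06 E0.6114
G1 X-0.64 Y-7.37 E0.9172
G1 X3.13 Y-6.71 E1.2227
G1 X6.06 Y-4.24 E1.5286
G1 X7.37 Y-0.64 E1.8344
G1 X6.71 Y3.13 E2.1400
G1 X4.24 Y6.06 E2.4459
G1 X0.64 Y7.37 E2.7517
G1 X-3.13 Y6.71 E3.0572
G1 X-6.06 Y4.24 E3.3631
G1 X-7.37 Y0.64 E3.6689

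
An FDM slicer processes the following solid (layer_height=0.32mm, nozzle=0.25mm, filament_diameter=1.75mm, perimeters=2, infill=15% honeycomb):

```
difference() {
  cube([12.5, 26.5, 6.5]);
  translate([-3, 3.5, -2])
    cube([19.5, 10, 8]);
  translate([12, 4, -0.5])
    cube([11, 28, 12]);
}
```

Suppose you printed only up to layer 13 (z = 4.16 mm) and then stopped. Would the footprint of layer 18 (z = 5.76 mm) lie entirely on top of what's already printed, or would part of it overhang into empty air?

entirely on top

Compare the two slices. At z = 4.16: the cube (footprint 12.5×26.5) is included at this height (area 331.25 mm²); the 19.5×10 cube at (-3, 3.5) contributes its full rectangle (area 195.00 mm²); the 11×28 cube at (12, 4) contributes its full rectangle (area 308.00 mm²); Taking the first minus the rest: starting from the 12.5×26.5 cube (331.25 mm²), the 19.5×10 cube at (-3, 3.5) partially overlaps it — only the 125.00 mm² overlap (of its 195.00 mm²) is removed, clipping the outline; the 11×28 cube at (12, 4) partially overlaps it — only the 6.50 mm² overlap (of its 308.00 mm²) is removed, clipping the outline — area = 199.75 mm². At z = 5.76: the 12.5×26.5 cube contributes its full rectangle (area 331.25 mm²); the cube at (-3, 3.5) (footprint 19.5×10) is included at this height (area 195.00 mm²); the 11×28 cube at (12, 4) contributes its full rectangle (area 308.00 mm²); After the difference (first − rest): starting from the 12.5×26.5 cube (331.25 mm²), the 19.5×10 cube at (-3, 3.5) partially overlaps it — only the 125.00 mm² overlap (of its 195.00 mm²) is removed, clipping the outline; the 11×28 cube at (12, 4) partially overlaps it — only the 6.50 mm² overlap (of its 308.00 mm²) is removed, clipping the outline — area = 199.75 mm². Checking containment: the cross-section at z = 5.76 is a subset of the cross-section at z = 4.16.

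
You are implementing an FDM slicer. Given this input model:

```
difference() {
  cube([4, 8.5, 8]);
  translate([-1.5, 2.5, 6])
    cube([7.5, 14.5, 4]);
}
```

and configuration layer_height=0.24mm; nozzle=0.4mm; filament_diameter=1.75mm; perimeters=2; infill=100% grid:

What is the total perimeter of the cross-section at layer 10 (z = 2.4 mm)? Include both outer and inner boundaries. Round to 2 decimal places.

At z = 2.4 mm: the cube (footprint 4×8.5) is included at this height (perimeter 25.00 mm); the cube at (-1.5, 2.5) is not intersected at this z (z outside [6, 10]); Subtracting the remaining from the first: none of the subtracted shapes is present at this height, so the 4×8.5 cube is unchanged — boundary = 25.00 mm. Overall, the cross-section is a single solid region. Total boundary length (outer) = 25.00 mm.

25.00 mm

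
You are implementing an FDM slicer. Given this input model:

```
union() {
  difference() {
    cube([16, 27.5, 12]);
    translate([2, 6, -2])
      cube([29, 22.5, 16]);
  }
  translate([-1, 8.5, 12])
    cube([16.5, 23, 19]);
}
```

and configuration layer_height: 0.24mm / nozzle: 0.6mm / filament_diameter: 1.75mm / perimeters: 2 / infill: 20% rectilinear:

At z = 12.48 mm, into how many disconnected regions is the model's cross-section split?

1

At z = 12.48 mm: the cube is not intersected at this z (z outside [0, 12]); the 29×22.5 cube at (2, 6) contributes its full rectangle; After the difference (first − rest): the first operand is absent here, so nothing remains; the 16.5×23 cube at (-1, 8.5) contributes its full rectangle; Combining (union): only the 16.5×23 cube at (-1, 8.5) is present, so the union is just that shape — 1 connected region. The result has 1 disconnected region.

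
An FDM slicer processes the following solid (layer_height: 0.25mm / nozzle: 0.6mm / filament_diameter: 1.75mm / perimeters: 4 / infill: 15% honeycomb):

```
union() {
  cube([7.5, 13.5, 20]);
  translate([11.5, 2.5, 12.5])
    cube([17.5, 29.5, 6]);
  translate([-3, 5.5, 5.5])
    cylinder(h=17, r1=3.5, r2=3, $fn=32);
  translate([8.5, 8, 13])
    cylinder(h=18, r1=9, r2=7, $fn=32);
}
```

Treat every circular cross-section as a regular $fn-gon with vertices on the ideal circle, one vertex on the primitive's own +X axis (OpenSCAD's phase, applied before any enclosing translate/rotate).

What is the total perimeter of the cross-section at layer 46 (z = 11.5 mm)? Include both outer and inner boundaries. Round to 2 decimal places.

57.14 mm

At z = 11.5 mm: the cube is present — its section is the full 7.5×13.5 rectangle (perimeter 42.00 mm); the cube at (11.5, 2.5) is not intersected at this z (z outside [12.5, 18.5]); the cone at (-3, 5.5) contributes a regular 32-gon of circumradius 3.324 (interpolated between r1=3.5 and r2=3 at t=0.353) (perimeter = 2·32·3.324·sin(180°/32) = 20.85 mm); the cone at (8.5, 8) is absent (z outside [13, 31]); Taking the union: the regions partially overlap (shared area 0.59 mm²), so the edge portions inside another operand are dropped and the merged outline is re-measured after clipping — boundary = 57.14 mm. Overall, the cross-section is a single solid region. Total boundary length (outer) = 57.14 mm.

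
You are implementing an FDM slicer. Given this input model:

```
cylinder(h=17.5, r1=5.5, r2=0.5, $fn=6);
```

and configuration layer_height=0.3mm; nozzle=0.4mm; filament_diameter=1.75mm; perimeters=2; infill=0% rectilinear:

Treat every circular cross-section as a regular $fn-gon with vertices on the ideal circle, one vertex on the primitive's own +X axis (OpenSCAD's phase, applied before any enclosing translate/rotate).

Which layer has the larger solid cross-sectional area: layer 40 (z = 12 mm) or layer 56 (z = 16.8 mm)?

layer 40 (z = 12 mm)

Layer 40 (z = 12): the cone: at t=0.686 of its height the radius interpolates to r₁+(r₂−r₁)t = 2.071, giving a regular 6-gon of that circumradius (area = (6/2)·2.071²·sin(360°/6) = 11.15 mm²). So its area = 11.15 mm². Layer 56 (z = 16.8): the cone (r1=5.5→r2=0.5) has section circumradius 0.700 here — a regular 6-gon (area = (6/2)·0.700²·sin(360°/6) = 1.27 mm²). So its area = 1.27 mm². Layer 40 is larger (11.15 vs 1.27 mm²).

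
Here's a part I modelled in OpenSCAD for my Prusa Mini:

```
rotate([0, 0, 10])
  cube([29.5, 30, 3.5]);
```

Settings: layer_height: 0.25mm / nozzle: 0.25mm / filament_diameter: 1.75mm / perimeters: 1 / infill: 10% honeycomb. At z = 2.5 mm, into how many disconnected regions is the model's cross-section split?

At z = 2.5 mm: the cube (footprint 29.5×30) is included at this height; (rotated 10° about Z; rotation is an isometry so areas/perimeters/island counts are preserved). The result has 1 disconnected region.

1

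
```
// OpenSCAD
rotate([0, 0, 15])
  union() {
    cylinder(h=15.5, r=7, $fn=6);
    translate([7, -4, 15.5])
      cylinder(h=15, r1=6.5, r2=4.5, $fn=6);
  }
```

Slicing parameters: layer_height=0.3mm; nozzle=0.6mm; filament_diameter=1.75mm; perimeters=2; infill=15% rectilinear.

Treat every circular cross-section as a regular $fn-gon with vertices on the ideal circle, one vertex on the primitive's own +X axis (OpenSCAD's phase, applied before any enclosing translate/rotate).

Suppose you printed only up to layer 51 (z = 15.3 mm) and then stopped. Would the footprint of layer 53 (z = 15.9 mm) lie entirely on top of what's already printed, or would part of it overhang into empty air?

part overhangs

Compare the two slices. At z = 15.3: the r=7 cylinder gives a regular 6-gon of circumradius 7 (constant along its height) (area = (6/2)·7.000²·sin(360°/6) = 127.31 mm²); the cone at (7, -4) is absent (z outside [15.5, 30.5]); Combining (union): only the r=7 cylinder is present, so the union is just that shape — area = 127.31 mm²; (whole slice rotated 15° about Z — lengths, areas and connectivity unchanged). At z = 15.9: the cylinder does not reach this height (z outside [0, 15.5]); the cone at (7, -4) (r1=6.5→r2=4.5) has section circumradius 6.447 here — a regular 6-gon (area = (6/2)·6.447²·sin(360°/6) = 107.97 mm²); Combining (union): only the cone at (7, -4) is present, so the union is just that shape — area = 107.97 mm²; (rotated 15° about Z; rotation is an isometry so areas/perimeters/island counts are preserved). Checking containment: at z = 15.9 the cross-section extends beyond the z = 15.3 cross-section by about 80.25 mm².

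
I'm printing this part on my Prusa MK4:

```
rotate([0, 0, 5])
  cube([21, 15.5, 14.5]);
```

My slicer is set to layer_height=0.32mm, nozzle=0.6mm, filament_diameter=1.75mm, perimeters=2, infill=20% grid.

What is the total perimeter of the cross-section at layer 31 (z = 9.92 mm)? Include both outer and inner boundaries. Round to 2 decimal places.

At z = 9.92 mm: the cube is present — its section is the full 21×15.5 rectangle (perimeter 73.00 mm); (whole slice rotated 5° about Z — lengths, areas and connectivity unchanged). Overall, the cross-section is a single solid region. Total boundary length (outer) = 73.00 mm.

73.00 mm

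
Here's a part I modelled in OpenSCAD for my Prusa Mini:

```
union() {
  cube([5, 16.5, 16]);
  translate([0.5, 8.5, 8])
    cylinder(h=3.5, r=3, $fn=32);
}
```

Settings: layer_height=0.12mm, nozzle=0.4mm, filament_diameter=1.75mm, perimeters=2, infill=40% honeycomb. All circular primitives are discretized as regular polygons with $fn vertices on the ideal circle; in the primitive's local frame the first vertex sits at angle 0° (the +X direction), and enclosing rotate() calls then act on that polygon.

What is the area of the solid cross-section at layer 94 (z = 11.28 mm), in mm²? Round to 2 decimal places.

93.57 mm²

At z = 11.28 mm: the 5×16.5 cube contributes its full rectangle (area 82.50 mm²); the cylinder at (0.5, 8.5): section is a regular 32-gon, circumradius r=3 (area = (32/2)·3.000²·sin(360°/32) = 28.09 mm²); Taking the union: the regions partially overlap — summed areas 110.59 mm² minus the doubly-counted overlap 17.02 mm² gives 93.57 mm² — area = 93.57 mm². Overall, the cross-section is a single solid region. Net area = 93.57 mm².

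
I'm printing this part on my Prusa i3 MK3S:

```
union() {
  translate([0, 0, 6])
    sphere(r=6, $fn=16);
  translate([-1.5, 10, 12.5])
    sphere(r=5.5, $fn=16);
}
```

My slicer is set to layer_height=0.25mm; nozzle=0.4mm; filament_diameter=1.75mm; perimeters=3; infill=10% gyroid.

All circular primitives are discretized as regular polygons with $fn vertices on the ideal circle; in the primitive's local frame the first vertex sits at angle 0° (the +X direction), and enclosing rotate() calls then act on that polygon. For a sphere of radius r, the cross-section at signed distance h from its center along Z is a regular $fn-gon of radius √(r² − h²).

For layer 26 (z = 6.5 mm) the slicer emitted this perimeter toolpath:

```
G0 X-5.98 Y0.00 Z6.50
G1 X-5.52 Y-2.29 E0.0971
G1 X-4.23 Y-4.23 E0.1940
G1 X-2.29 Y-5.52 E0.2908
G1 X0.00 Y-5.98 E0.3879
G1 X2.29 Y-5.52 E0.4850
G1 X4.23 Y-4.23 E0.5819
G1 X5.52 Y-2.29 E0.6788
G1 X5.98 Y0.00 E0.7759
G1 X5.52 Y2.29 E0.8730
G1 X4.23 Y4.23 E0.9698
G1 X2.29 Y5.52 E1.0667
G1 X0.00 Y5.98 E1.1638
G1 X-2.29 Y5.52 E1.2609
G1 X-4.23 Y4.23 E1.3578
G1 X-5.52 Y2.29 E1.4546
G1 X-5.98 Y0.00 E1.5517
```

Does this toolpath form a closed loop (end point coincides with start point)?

yes

Start point (G0): (-5.98, 0.00). End point (last G1): the path returns to the start — closed.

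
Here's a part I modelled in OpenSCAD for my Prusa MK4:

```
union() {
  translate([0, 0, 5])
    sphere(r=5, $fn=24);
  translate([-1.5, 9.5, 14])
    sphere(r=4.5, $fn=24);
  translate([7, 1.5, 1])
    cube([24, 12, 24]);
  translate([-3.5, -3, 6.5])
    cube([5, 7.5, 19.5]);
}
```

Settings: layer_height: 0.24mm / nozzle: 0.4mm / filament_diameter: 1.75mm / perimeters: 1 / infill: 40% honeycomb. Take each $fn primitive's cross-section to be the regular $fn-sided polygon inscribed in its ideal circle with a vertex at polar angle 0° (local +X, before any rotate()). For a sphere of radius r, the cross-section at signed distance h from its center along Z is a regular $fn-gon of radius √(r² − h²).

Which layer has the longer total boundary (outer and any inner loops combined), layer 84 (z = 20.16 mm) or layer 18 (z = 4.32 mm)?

layer 18 (z = 4.32 mm)

Layer 84 (z = 20.16): the sphere is absent (|z−center|=15.160 > r=5); the sphere at (-1.5, 9.5) is absent (|z−center|=6.160 > r=4.5); the 24×12 cube at (7, 1.5) contributes its full rectangle (perimeter 72.00 mm); the cube at (-3.5, -3) (footprint 5×7.5) is included at this height (perimeter 25.00 mm); Taking the union: the 2 present regions are separate (no shared area or edge), so areas and boundary lengths simply add and each stays a separate island — boundary = 97.00 mm. So its perimeter = 97.00 mm. Layer 18 (z = 4.32): the r=5 sphere contributes a regular 24-gon of circumradius √(5²−0.68²) = 4.954 (perimeter = 2·24·4.954·sin(180°/24) = 31.04 mm); the sphere at (-1.5, 9.5) is not intersected at this z (|z−center|=9.680 > r=4.5); the cube at (7, 1.5) (footprint 24×12) is included at this height (perimeter 72.00 mm); the cube at (-3.5, -3) does not reach this height (z outside [6.5, 26]); Combining (union): the 2 present regions are separate (no shared area or edge), so areas and boundary lengths simply add and each stays a separate island — boundary = 103.04 mm. So its perimeter = 103.04 mm. Layer 18 is larger (103.04 vs 97.00 mm).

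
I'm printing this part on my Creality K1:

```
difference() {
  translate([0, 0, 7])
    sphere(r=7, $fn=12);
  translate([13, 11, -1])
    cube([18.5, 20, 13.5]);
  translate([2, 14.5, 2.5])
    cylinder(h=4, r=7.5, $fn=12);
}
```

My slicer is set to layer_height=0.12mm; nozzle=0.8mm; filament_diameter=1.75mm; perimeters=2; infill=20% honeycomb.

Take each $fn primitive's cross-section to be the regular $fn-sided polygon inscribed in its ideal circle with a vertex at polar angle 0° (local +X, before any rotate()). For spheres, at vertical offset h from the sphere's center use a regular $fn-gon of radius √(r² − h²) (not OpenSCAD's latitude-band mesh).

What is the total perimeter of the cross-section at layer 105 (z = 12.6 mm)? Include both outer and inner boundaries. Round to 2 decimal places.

At z = 12.6 mm: the sphere: section is a regular 12-gon, circumradius = √(r²−h²) = √(7²−5.6²) = 4.200 (perimeter = 2·12·4.200·sin(180°/12) = 26.09 mm); the cube at (13, 11) does not reach this height (z outside [-1, 12.5]); the cylinder at (2, 14.5) is absent (z outside [2.5, 6.5]); After the difference (first − rest): none of the subtracted shapes is present at this height, so the r=7 sphere is unchanged — boundary = 26.09 mm. Overall, the cross-section is a single solid region. Total boundary length (outer) = 26.09 mm.

26.09 mm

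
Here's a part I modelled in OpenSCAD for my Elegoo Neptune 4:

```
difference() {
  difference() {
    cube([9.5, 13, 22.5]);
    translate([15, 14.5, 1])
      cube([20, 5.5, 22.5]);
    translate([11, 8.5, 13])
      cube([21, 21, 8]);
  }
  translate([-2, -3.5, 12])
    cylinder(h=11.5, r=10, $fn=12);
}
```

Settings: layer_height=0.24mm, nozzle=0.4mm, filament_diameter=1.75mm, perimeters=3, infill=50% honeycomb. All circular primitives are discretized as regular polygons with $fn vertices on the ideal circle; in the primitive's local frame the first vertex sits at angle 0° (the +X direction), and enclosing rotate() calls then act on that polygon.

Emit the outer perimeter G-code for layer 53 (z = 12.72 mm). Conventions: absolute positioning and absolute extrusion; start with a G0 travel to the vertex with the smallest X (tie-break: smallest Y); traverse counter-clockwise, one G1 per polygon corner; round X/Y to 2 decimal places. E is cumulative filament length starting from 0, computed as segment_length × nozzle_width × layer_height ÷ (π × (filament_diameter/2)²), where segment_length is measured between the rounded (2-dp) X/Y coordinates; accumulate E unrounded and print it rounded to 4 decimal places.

G0 X0.00 Y5.96 Z12.72
G1 X3.00 Y5.16 E0.1239
G1 X6.66 Y1.50 E0.3305
G1 X7.06 Y0.00 E0.3925
G1 X9.50 Y0.00 E0.4899
G1 X9.50 Y13.00 E1.0087
G1 X0.00 Y13.00 E1.3879
G1 X0.00 Y5.96 E1.6689

At z = 12.72 mm: the 9.5×13 cube contributes its full rectangle; the 20×5.5 cube at (15, 14.5) contributes its full rectangle; the cube at (11, 8.5) is absent (z outside [13, 21]); Taking the first minus the rest: starting from the 9.5×13 cube, the 20×5.5 cube at (15, 14.5) misses the remaining region (no effect) — 1 connected region; the r=10 cylinder at (-2, -3.5) gives a regular 12-gon of circumradius 10 (constant along its height); Subtracting the remaining from the first: starting from that combined region, the r=10 cylinder at (-2, -3.5) partially overlaps it — only the 29.18 mm² overlap (of its 300.00 mm²) is removed, clipping the outline — 1 connected region. The outline is a single polygon with 7 vertices. Extrusion per mm of travel: 0.4 × 0.24 / (π × 0.875²) = 0.039912. Accumulating E over each segment gives final E = 1.6689.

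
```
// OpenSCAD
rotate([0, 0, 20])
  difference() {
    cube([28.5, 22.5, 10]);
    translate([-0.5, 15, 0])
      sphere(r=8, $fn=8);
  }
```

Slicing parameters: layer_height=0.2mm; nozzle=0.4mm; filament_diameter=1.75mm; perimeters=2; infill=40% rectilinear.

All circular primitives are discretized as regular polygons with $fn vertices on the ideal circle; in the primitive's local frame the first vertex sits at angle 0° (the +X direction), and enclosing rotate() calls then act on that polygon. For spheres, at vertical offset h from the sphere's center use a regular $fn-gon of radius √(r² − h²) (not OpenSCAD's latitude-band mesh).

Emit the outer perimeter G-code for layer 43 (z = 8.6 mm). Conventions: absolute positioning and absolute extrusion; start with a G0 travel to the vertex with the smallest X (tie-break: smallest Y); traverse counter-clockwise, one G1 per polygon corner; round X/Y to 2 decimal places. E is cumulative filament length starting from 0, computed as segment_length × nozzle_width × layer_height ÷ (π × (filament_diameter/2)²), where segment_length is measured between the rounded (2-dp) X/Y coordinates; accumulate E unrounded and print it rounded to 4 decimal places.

G0 X-7.70 Y21.14 Z8.60
G1 X0.00 Y0.00 E0.7483
G1 X26.78 Y9.75 E1.6962
G1 X19.09 Y30.89 E2.4444
G1 X-7.70 Y21.14 E3.3926

At z = 8.6 mm: the 28.5×22.5 cube contributes its full rectangle; the sphere at (-0.5, 15) is absent (|z−center|=8.600 > r=8); Taking the first minus the rest: none of the subtracted shapes is present at this height, so the 28.5×22.5 cube is unchanged — 1 connected region; (rotated 20° about Z; rotation is an isometry so areas/perimeters/island counts are preserved). The outline is a single polygon with 4 vertices. Extrusion per mm of travel: 0.4 × 0.2 / (π × 0.875²) = 0.033260. Accumulating E over each segment gives final E = 3.3926.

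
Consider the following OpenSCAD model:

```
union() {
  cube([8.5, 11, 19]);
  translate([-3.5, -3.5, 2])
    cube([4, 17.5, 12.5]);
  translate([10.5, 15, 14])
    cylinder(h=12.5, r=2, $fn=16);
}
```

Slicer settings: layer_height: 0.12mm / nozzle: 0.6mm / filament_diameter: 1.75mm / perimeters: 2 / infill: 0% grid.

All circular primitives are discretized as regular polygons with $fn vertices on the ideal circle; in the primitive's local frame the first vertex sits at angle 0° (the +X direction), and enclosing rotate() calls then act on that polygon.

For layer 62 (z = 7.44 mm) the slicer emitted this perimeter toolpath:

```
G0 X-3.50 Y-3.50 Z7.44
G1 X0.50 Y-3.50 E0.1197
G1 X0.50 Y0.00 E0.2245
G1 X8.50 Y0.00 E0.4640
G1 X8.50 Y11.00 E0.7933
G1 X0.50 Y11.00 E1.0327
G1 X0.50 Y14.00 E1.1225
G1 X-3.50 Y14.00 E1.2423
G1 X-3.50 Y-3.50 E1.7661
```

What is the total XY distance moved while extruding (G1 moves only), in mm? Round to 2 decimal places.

Sum the Euclidean lengths of each G1 segment: total = 59.00 mm.

59.00 mm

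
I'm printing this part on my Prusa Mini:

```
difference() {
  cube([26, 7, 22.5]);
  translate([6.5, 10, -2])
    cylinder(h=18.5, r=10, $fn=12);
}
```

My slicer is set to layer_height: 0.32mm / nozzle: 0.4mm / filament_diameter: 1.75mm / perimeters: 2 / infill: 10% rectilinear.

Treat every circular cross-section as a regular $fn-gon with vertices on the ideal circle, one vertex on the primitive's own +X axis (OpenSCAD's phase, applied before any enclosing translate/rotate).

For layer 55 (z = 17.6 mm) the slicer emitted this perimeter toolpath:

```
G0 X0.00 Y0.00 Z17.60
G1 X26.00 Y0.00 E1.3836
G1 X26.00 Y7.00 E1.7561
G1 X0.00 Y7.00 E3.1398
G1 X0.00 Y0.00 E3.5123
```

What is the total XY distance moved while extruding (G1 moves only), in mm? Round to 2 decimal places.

Sum the Euclidean lengths of each G1 segment: total = 66.00 mm.

66.00 mm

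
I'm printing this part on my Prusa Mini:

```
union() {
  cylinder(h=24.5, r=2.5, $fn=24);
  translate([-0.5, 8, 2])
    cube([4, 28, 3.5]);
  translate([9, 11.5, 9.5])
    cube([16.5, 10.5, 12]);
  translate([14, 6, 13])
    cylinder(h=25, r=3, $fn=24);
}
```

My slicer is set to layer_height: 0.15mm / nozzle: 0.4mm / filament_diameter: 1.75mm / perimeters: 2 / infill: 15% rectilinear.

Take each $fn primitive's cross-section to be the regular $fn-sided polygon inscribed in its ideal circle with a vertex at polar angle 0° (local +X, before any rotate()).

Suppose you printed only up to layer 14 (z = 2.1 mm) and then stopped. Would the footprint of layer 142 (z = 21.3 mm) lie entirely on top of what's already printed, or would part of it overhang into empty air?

Compare the two slices. At z = 2.1: the cylinder: section is a regular 24-gon, circumradius r=2.5 (area = (24/2)·2.500²·sin(360°/24) = 19.41 mm²); the cube at (-0.5, 8) is present — its section is the full 4×28 rectangle (area 112.00 mm²); the cube at (9, 11.5) does not reach this height (z outside [9.5, 21.5]); the cylinder at (14, 6) is absent (z outside [13, 38]); Combining (union): the 2 present regions are separate (no shared area or edge), so areas and boundary lengths simply add and each stays a separate island — area = 131.41 mm². At z = 21.3: the cylinder: section is a regular 24-gon, circumradius r=2.5 (area = (24/2)·2.500²·sin(360°/24) = 19.41 mm²); the cube at (-0.5, 8) is not intersected at this z (z outside [2, 5.5]); the 16.5×10.5 cube at (9, 11.5) contributes its full rectangle (area 173.25 mm²); the cylinder at (14, 6): section is a regular 24-gon, circumradius r=3 (area = (24/2)·3.000²·sin(360°/24) = 27.95 mm²); Taking the union: the 3 present regions are separate (no shared area or edge), so areas and boundary lengths simply add and each stays a separate island — area = 220.61 mm². Checking containment: at z = 21.3 the cross-section extends beyond the z = 2.1 cross-section by about 201.20 mm².

part overhangs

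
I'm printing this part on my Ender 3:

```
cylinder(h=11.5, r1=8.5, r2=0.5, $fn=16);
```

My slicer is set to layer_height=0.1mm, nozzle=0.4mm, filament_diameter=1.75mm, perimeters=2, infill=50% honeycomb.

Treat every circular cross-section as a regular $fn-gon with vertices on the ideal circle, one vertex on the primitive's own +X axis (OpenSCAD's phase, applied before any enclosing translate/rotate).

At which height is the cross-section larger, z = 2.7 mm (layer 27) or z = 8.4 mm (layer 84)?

layer 27 (z = 2.7 mm)

Layer 27 (z = 2.7): the cone contributes a regular 16-gon of circumradius 6.622 (interpolated between r1=8.5 and r2=0.5 at t=0.235) (area = (16/2)·6.622²·sin(360°/16) = 134.24 mm²). So its area = 134.24 mm². Layer 84 (z = 8.4): the cone (r1=8.5→r2=0.5) has section circumradius 2.657 here — a regular 16-gon (area = (16/2)·2.657²·sin(360°/16) = 21.61 mm²). So its area = 21.61 mm². Layer 27 is larger (134.24 vs 21.61 mm²).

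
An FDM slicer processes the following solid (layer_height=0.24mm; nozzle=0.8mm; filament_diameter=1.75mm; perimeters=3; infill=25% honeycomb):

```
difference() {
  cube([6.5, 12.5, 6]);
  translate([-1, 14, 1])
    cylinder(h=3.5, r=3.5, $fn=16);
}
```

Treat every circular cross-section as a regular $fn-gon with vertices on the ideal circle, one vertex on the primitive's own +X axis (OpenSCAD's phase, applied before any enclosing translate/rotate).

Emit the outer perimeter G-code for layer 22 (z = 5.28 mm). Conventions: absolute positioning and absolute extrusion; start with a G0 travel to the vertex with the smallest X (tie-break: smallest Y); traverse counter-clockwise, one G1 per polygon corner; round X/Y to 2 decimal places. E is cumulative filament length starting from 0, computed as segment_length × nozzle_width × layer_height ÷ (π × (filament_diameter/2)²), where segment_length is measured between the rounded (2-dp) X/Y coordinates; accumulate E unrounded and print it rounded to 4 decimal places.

G0 X0.00 Y0.00 Z5.28
G1 X6.50 Y0.00 E0.5189
G1 X6.50 Y12.50 E1.5167
G1 X0.00 Y12.50 E2.0355
G1 X0.00 Y0.00 E3.0333

At z = 5.28 mm: the cube is present — its section is the full 6.5×12.5 rectangle; the cylinder at (-1, 14) does not reach this height (z outside [1, 4.5]); Taking the first minus the rest: none of the subtracted shapes is present at this height, so the 6.5×12.5 cube is unchanged — 1 connected region. The outline is a single polygon with 4 vertices. Extrusion per mm of travel: 0.8 × 0.24 / (π × 0.875²) = 0.079824. Accumulating E over each segment gives final E = 3.0333.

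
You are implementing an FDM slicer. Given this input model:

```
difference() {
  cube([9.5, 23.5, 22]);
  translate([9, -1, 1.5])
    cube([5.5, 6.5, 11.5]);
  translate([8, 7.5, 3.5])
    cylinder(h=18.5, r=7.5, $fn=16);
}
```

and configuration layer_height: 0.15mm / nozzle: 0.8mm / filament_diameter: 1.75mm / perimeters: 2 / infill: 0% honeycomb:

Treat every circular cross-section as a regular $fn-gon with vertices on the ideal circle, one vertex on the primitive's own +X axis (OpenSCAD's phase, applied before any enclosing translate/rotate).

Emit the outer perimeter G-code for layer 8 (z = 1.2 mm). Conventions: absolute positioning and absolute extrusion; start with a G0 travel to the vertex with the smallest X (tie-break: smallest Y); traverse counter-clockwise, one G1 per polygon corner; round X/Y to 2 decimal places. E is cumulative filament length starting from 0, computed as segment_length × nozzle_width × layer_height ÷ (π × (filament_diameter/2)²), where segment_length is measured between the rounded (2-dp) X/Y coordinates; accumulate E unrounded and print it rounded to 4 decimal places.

At z = 1.2 mm: the cube (footprint 9.5×23.5) is included at this height; the cube at (9, -1) is not intersected at this z (z outside [1.5, 13]); the cylinder at (8, 7.5) is not intersected at this z (z outside [3.5, 22]); Subtracting the remaining from the first: none of the subtracted shapes is present at this height, so the 9.5×23.5 cube is unchanged — 1 connected region. The outline is a single polygon with 4 vertices. Extrusion per mm of travel: 0.8 × 0.15 / (π × 0.875²) = 0.049890. Accumulating E over each segment gives final E = 3.2928.

G0 X0.00 Y0.00 Z1.20
G1 X9.50 Y0.00 E0.4740
G1 X9.50 Y23.50 E1.6464
G1 X0.00 Y23.50 E2.1203
G1 X0.00 Y0.00 E3.2928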